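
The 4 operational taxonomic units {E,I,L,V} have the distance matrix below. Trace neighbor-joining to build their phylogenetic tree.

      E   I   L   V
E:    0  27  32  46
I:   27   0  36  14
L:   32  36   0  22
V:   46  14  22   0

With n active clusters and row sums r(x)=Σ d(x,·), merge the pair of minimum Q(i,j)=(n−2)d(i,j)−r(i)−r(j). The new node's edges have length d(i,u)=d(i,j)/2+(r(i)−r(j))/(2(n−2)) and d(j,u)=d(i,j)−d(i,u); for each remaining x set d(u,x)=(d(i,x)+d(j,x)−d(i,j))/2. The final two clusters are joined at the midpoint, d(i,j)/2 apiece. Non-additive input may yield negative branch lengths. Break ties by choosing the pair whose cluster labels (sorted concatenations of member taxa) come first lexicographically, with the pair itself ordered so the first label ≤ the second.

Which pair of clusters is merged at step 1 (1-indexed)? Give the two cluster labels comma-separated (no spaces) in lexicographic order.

E,L

step 1: merge (E,L) at d=32, Q=-131; branch lengths E→79/4, L→49/4; new cluster EL
  updated: d(EL,I)=31/2, d(EL,V)=18
step 2: merge (EL,I) at d=31/2, Q=-95/2; branch lengths EL→39/4, I→23/4; new cluster EIL
  updated: d(EIL,V)=33/4
step 3: merge (EIL,V) at d=33/4; branch lengths EIL→33/8, V→33/8; new cluster EILV
final tree: (((E:79/4,L:49/4):39/4,I:23/4):33/8,V:33/8)
total length: 223/4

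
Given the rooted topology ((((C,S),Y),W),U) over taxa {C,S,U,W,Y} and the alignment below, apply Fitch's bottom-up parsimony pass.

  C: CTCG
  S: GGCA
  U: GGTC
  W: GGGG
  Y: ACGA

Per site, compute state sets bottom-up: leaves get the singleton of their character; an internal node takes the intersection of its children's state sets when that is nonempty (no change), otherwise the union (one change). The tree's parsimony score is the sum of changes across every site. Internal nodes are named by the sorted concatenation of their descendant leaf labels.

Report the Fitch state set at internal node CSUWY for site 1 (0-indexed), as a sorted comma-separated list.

G

CS@0: {C} ∪ {G} = {C,G} (union, +1)
CSY@0: {C,G} ∪ {A} = {A,C,G} (union, +1)
CSWY@0: {A,C,G} ∩ {G} = {G} (intersection, +0)
CSUWY@0: {G} ∩ {G} = {G} (intersection, +0)
CS@1: {T} ∪ {G} = {G,T} (union, +1)
CSY@1: {G,T} ∪ {C} = {C,G,T} (union, +1)
CSWY@1: {C,G,T} ∩ {G} = {G} (intersection, +0)
CSUWY@1: {G} ∩ {G} = {G} (intersection, +0)
CS@2: {C} ∩ {C} = {C} (intersection, +0)
CSY@2: {C} ∪ {G} = {C,G} (union, +1)
CSWY@2: {C,G} ∩ {G} = {G} (intersection, +0)
CSUWY@2: {G} ∪ {T} = {G,T} (union, +1)
CS@3: {G} ∪ {A} = {A,G} (union, +1)
CSY@3: {A,G} ∩ {A} = {A} (intersection, +0)
CSWY@3: {A} ∪ {G} = {A,G} (union, +1)
CSUWY@3: {A,G} ∪ {C} = {A,C,G} (union, +1)
per-site changes: [2, 2, 2, 3]; total = 9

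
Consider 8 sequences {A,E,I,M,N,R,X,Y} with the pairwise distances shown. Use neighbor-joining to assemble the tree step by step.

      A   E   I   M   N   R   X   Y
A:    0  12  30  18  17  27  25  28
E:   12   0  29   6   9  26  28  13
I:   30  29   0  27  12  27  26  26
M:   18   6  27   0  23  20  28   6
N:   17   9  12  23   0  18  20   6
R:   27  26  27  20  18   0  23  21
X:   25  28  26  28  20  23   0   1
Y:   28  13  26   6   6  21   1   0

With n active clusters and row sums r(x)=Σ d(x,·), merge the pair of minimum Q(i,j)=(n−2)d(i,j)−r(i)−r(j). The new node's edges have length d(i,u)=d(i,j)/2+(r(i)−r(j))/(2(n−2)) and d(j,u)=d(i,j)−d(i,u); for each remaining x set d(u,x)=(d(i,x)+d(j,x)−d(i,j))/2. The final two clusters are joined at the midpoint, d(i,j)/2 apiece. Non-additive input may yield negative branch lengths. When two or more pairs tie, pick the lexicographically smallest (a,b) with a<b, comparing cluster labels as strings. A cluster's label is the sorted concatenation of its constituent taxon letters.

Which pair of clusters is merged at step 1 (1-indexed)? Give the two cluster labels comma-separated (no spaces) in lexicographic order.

1. join X+Y (d=1, Q=-246) ⇒ XY; edges |X|=14/3, |Y|=-11/3
  updated: d(A,XY)=26, d(E,XY)=20, d(I,XY)=51/2, d(M,XY)=33/2, d(N,XY)=25/2, d(R,XY)=43/2
2. join E+M (d=6, Q=-365/2) ⇒ EM; edges |E|=43/20, |M|=77/20
  updated: d(A,EM)=12, d(EM,I)=25, d(EM,N)=13, d(EM,R)=20, d(EM,XY)=61/4
3. join A+EM (d=12, Q=-597/4) ⇒ AEM; edges |A|=299/32, |EM|=85/32
  updated: d(AEM,I)=43/2, d(AEM,N)=9, d(AEM,R)=35/2, d(AEM,XY)=117/8
4. join I+N (d=12, Q=-203/2) ⇒ IN; edges |I|=47/4, |N|=1/4
  updated: d(AEM,IN)=37/4, d(IN,R)=33/2, d(IN,XY)=13
5. join AEM+R (d=35/2, Q=-495/8) ⇒ AEMR; edges |AEM|=167/32, |R|=393/32
  updated: d(AEMR,IN)=33/8, d(AEMR,XY)=149/16
6. join AEMR+IN (d=33/8, Q=-423/16) ⇒ AEIMNR; edges |AEMR|=7/32, |IN|=125/32
  updated: d(AEIMNR,XY)=291/32
7. join AEIMNR+XY (d=291/32) ⇒ AEIMNRXY; edges |AEIMNR|=291/64, |XY|=291/64
final tree: ((((A:299/32,(E:43/20,M:77/20):85/32):167/32,R:393/32):7/32,(I:47/4,N:1/4):125/32):291/64,(X:14/3,Y:-11/3):291/64)
total length: 1975/32

X,Y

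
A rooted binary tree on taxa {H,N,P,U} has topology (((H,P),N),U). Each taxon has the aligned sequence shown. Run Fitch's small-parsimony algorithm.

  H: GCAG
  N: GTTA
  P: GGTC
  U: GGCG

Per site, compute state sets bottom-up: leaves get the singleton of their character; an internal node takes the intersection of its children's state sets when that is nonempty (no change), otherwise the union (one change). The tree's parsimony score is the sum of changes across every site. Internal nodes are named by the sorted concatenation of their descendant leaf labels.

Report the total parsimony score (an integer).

6

site 0, node HP: H={G} ∩ P={G} → {G} (+0)
site 0, node HNP: HP={G} ∩ N={G} → {G} (+0)
site 0, node HNPU: HNP={G} ∩ U={G} → {G} (+0)
site 1, node HP: H={C} ∪ P={G} → {C,G} (+1)
site 1, node HNP: HP={C,G} ∪ N={T} → {C,G,T} (+1)
site 1, node HNPU: HNP={C,G,T} ∩ U={G} → {G} (+0)
site 2, node HP: H={A} ∪ P={T} → {A,T} (+1)
site 2, node HNP: HP={A,T} ∩ N={T} → {T} (+0)
site 2, node HNPU: HNP={T} ∪ U={C} → {C,T} (+1)
site 3, node HP: H={G} ∪ P={C} → {C,G} (+1)
site 3, node HNP: HP={C,G} ∪ N={A} → {A,C,G} (+1)
site 3, node HNPU: HNP={A,C,G} ∩ U={G} → {G} (+0)
per-site changes: [0, 2, 2, 2]; total = 6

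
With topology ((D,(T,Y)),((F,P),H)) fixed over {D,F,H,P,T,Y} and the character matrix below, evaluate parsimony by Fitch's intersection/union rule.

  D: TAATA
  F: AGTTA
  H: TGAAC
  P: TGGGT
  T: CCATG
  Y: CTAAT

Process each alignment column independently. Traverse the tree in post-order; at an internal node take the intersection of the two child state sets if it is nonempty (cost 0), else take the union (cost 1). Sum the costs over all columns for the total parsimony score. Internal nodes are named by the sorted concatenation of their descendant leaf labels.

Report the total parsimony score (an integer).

[col 0] TY: children T:{C}, Y:{C} ∩→ {C}; cost 0
[col 0] DTY: children D:{T}, TY:{C} ∪→ {C,T}; cost 1
[col 0] FP: children F:{A}, P:{T} ∪→ {A,T}; cost 1
[col 0] FHP: children FP:{A,T}, H:{T} ∩→ {T}; cost 0
[col 0] DFHPTY: children DTY:{C,T}, FHP:{T} ∩→ {T}; cost 0
[col 1] TY: children T:{C}, Y:{T} ∪→ {C,T}; cost 1
[col 1] DTY: children D:{A}, TY:{C,T} ∪→ {A,C,T}; cost 1
[col 1] FP: children F:{G}, P:{G} ∩→ {G}; cost 0
[col 1] FHP: children FP:{G}, H:{G} ∩→ {G}; cost 0
[col 1] DFHPTY: children DTY:{A,C,T}, FHP:{G} ∪→ {A,C,G,T}; cost 1
[col 2] TY: children T:{A}, Y:{A} ∩→ {A}; cost 0
[col 2] DTY: children D:{A}, TY:{A} ∩→ {A}; cost 0
[col 2] FP: children F:{T}, P:{G} ∪→ {G,T}; cost 1
[col 2] FHP: children FP:{G,T}, H:{A} ∪→ {A,G,T}; cost 1
[col 2] DFHPTY: children DTY:{A}, FHP:{A,G,T} ∩→ {A}; cost 0
[col 3] TY: children T:{T}, Y:{A} ∪→ {A,T}; cost 1
[col 3] DTY: children D:{T}, TY:{A,T} ∩→ {T}; cost 0
[col 3] FP: children F:{T}, P:{G} ∪→ {G,T}; cost 1
[col 3] FHP: children FP:{G,T}, H:{A} ∪→ {A,G,T}; cost 1
[col 3] DFHPTY: children DTY:{T}, FHP:{A,G,T} ∩→ {T}; cost 0
[col 4] TY: children T:{G}, Y:{T} ∪→ {G,T}; cost 1
[col 4] DTY: children D:{A}, TY:{G,T} ∪→ {A,G,T}; cost 1
[col 4] FP: children F:{A}, P:{T} ∪→ {A,T}; cost 1
[col 4] FHP: children FP:{A,T}, H:{C} ∪→ {A,C,T}; cost 1
[col 4] DFHPTY: children DTY:{A,G,T}, FHP:{A,C,T} ∩→ {A,T}; cost 0
per-site changes: [2, 3, 2, 3, 4]; total = 14

14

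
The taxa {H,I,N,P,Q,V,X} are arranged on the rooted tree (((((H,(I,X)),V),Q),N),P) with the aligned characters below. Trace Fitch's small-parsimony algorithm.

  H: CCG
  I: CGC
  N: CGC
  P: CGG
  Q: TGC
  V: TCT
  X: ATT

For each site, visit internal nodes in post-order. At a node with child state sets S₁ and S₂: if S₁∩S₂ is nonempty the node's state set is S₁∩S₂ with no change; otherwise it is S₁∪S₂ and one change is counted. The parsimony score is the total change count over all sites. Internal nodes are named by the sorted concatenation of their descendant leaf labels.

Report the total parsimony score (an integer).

10

[col 0] IX: children I:{C}, X:{A} ∪→ {A,C}; cost 1
[col 0] HIX: children H:{C}, IX:{A,C} ∩→ {C}; cost 0
[col 0] HIVX: children HIX:{C}, V:{T} ∪→ {C,T}; cost 1
[col 0] HIQVX: children HIVX:{C,T}, Q:{T} ∩→ {T}; cost 0
[col 0] HINQVX: children HIQVX:{T}, N:{C} ∪→ {C,T}; cost 1
[col 0] HINPQVX: children HINQVX:{C,T}, P:{C} ∩→ {C}; cost 0
[col 1] IX: children I:{G}, X:{T} ∪→ {G,T}; cost 1
[col 1] HIX: children H:{C}, IX:{G,T} ∪→ {C,G,T}; cost 1
[col 1] HIVX: children HIX:{C,G,T}, V:{C} ∩→ {C}; cost 0
[col 1] HIQVX: children HIVX:{C}, Q:{G} ∪→ {C,G}; cost 1
[col 1] HINQVX: children HIQVX:{C,G}, N:{G} ∩→ {G}; cost 0
[col 1] HINPQVX: children HINQVX:{G}, P:{G} ∩→ {G}; cost 0
[col 2] IX: children I:{C}, X:{T} ∪→ {C,T}; cost 1
[col 2] HIX: children H:{G}, IX:{C,T} ∪→ {C,G,T}; cost 1
[col 2] HIVX: children HIX:{C,G,T}, V:{T} ∩→ {T}; cost 0
[col 2] HIQVX: children HIVX:{T}, Q:{C} ∪→ {C,T}; cost 1
[col 2] HINQVX: children HIQVX:{C,T}, N:{C} ∩→ {C}; cost 0
[col 2] HINPQVX: children HINQVX:{C}, P:{G} ∪→ {C,G}; cost 1
per-site changes: [3, 3, 4]; total = 10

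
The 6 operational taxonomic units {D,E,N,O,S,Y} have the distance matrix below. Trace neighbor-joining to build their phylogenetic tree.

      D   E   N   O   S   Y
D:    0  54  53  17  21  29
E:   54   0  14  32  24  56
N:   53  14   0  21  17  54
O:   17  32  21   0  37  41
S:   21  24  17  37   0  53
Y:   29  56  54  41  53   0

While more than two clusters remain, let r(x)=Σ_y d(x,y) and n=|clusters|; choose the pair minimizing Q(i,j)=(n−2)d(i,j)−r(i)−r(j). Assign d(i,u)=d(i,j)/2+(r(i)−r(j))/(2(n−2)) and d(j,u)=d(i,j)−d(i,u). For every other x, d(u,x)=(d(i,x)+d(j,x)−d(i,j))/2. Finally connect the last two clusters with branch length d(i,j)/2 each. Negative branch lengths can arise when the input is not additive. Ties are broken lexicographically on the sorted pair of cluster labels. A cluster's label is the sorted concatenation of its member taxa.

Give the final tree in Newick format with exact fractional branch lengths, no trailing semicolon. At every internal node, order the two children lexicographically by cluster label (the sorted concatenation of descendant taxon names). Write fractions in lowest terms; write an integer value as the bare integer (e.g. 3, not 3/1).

(((((D:57/8,Y:175/8):37/4,O:21/4):223/16,S:137/16):79/16,E:165/16):59/32,N:59/32)

1. join D+Y (d=29, Q=-291) ⇒ DY; edges |D|=57/8, |Y|=175/8
  updated: d(DY,E)=81/2, d(DY,N)=39, d(DY,O)=29/2, d(DY,S)=45/2
2. join DY+O (d=29/2, Q=-355/2) ⇒ DOY; edges |DY|=37/4, |O|=21/4
  updated: d(DOY,E)=29, d(DOY,N)=91/4, d(DOY,S)=45/2
3. join DOY+S (d=45/2, Q=-371/4) ⇒ DOSY; edges |DOY|=223/16, |S|=137/16
  updated: d(DOSY,E)=61/4, d(DOSY,N)=69/8
4. join DOSY+E (d=61/4, Q=-303/8) ⇒ DEOSY; edges |DOSY|=79/16, |E|=165/16
  updated: d(DEOSY,N)=59/16
5. join DEOSY+N (d=59/16) ⇒ DENOSY; edges |DEOSY|=59/32, |N|=59/32
final tree: (((((D:57/8,Y:175/8):37/4,O:21/4):223/16,S:137/16):79/16,E:165/16):59/32,N:59/32)
total length: 1359/16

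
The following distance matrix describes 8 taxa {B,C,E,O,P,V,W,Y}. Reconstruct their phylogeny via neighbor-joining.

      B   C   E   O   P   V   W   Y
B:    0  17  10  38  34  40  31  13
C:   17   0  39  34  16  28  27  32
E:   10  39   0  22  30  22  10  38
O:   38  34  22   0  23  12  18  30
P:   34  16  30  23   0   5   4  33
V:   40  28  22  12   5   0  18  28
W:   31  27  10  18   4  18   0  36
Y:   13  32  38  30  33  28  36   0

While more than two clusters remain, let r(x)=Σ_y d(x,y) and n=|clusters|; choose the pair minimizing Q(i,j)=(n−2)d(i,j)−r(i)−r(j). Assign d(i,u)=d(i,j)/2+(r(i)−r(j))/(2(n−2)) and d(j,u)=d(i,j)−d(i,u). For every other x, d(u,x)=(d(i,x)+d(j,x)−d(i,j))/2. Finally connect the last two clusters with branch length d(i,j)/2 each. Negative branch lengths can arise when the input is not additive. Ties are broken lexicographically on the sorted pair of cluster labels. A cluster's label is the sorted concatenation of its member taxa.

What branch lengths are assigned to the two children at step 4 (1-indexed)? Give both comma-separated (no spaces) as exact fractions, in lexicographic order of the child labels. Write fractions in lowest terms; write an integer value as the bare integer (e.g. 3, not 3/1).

1. join B+Y (d=13, Q=-315) ⇒ BY; edges |B|=17/4, |Y|=35/4
  updated: d(BY,C)=18, d(BY,E)=35/2, d(BY,O)=55/2, d(BY,P)=27, d(BY,V)=55/2, d(BY,W)=27
2. join BY+C (d=18, Q=-433/2) ⇒ BCY; edges |BY|=29/4, |C|=43/4
  updated: d(BCY,E)=77/4, d(BCY,O)=87/4, d(BCY,P)=25/2, d(BCY,V)=75/4, d(BCY,W)=18
3. join E+W (d=10, Q=-525/4) ⇒ EW; edges |E|=301/32, |W|=19/32
  updated: d(BCY,EW)=109/8, d(EW,O)=15, d(EW,P)=12, d(EW,V)=15
4. join P+V (d=5, Q=-353/4) ⇒ PV; edges |P|=67/24, |V|=53/24
  updated: d(BCY,PV)=105/8, d(EW,PV)=11, d(O,PV)=15
5. join BCY+PV (d=105/8, Q=-491/8) ⇒ BCPVY; edges |BCY|=285/32, |PV|=135/32
  updated: d(BCPVY,EW)=23/4, d(BCPVY,O)=189/16
6. join BCPVY+EW (d=23/4, Q=-521/16) ⇒ BCEPVWY; edges |BCPVY|=41/32, |EW|=143/32
  updated: d(BCEPVWY,O)=337/32
7. join BCEPVWY+O (d=337/32) ⇒ BCEOPVWY; edges |BCEPVWY|=337/64, |O|=337/64
final tree: (((((B:17/4,Y:35/4):29/4,C:43/4):285/32,(P:67/24,V:53/24):135/32):41/32,(E:301/32,W:19/32):143/32):337/64,O:337/64)
total length: 2413/32

67/24,53/24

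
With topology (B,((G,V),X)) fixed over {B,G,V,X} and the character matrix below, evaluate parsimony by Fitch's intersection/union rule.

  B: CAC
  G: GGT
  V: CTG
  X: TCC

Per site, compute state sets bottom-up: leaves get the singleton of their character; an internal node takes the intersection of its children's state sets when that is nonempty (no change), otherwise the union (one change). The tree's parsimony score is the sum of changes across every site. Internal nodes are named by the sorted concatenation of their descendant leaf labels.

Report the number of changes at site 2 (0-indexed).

[col 0] GV: children G:{G}, V:{C} ∪→ {C,G}; cost 1
[col 0] GVX: children GV:{C,G}, X:{T} ∪→ {C,G,T}; cost 1
[col 0] BGVX: children B:{C}, GVX:{C,G,T} ∩→ {C}; cost 0
[col 1] GV: children G:{G}, V:{T} ∪→ {G,T}; cost 1
[col 1] GVX: children GV:{G,T}, X:{C} ∪→ {C,G,T}; cost 1
[col 1] BGVX: children B:{A}, GVX:{C,G,T} ∪→ {A,C,G,T}; cost 1
[col 2] GV: children G:{T}, V:{G} ∪→ {G,T}; cost 1
[col 2] GVX: children GV:{G,T}, X:{C} ∪→ {C,G,T}; cost 1
[col 2] BGVX: children B:{C}, GVX:{C,G,T} ∩→ {C}; cost 0
per-site changes: [2, 3, 2]; total = 7

2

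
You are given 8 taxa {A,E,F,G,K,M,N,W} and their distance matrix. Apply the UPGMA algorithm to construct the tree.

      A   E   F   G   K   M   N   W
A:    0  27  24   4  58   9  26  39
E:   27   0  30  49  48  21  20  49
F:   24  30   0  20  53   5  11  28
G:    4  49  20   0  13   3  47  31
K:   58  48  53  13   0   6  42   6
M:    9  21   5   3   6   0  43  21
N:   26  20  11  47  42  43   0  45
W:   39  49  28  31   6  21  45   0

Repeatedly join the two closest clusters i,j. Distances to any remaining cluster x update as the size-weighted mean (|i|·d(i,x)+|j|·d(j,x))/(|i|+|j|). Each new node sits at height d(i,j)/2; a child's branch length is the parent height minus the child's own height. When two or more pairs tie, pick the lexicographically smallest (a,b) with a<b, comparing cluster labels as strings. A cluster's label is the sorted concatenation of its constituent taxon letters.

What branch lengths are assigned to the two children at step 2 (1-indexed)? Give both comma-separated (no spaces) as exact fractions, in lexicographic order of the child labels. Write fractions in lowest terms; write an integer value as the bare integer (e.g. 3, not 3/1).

3,3

iteration 1: select G,M (d=3); attach at lengths (3/2, 3/2); label the merged cluster GM
  updated: d(A,GM)=13/2, d(E,GM)=35, d(F,GM)=25/2, d(GM,K)=19/2, d(GM,N)=45, d(GM,W)=26
iteration 2: select K,W (d=6); attach at lengths (3, 3); label the merged cluster KW
  updated: d(A,KW)=97/2, d(E,KW)=97/2, d(F,KW)=81/2, d(GM,KW)=71/4, d(KW,N)=87/2
iteration 3: select A,GM (d=13/2); attach at lengths (13/4, 7/4); label the merged cluster AGM
  updated: d(AGM,E)=97/3, d(AGM,F)=49/3, d(AGM,KW)=28, d(AGM,N)=116/3
iteration 4: select F,N (d=11); attach at lengths (11/2, 11/2); label the merged cluster FN
  updated: d(AGM,FN)=55/2, d(E,FN)=25, d(FN,KW)=42
iteration 5: select E,FN (d=25); attach at lengths (25/2, 7); label the merged cluster EFN
  updated: d(AGM,EFN)=262/9, d(EFN,KW)=265/6
iteration 6: select AGM,KW (d=28); attach at lengths (43/4, 11); label the merged cluster AGKMW
  updated: d(AGKMW,EFN)=527/15
iteration 7: select AGKMW,EFN (d=527/15); attach at lengths (107/30, 76/15); label the merged cluster AEFGKMNW
final tree: (((A:13/4,(G:3/2,M:3/2):7/4):43/4,(K:3,W:3):11):107/30,(E:25/2,(F:11/2,N:11/2):7):76/15)
total length: 4493/60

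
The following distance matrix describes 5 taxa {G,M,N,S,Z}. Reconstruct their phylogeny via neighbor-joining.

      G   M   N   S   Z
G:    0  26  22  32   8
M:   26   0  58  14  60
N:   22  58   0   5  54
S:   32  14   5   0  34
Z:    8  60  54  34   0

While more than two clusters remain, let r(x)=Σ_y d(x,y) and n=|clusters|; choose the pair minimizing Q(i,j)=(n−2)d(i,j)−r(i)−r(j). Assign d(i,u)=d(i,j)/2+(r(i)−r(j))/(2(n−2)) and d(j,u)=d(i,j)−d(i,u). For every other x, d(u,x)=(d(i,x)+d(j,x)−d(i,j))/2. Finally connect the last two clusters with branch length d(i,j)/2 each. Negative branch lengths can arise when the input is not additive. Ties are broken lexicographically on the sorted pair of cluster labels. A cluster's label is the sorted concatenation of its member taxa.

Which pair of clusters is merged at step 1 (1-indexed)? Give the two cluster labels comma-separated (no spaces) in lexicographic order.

step 1: merge (G,Z) at d=8, Q=-220; branch lengths G→-22/3, Z→46/3; new cluster GZ
  updated: d(GZ,M)=39, d(GZ,N)=34, d(GZ,S)=29
step 2: merge (GZ,M) at d=39, Q=-135; branch lengths GZ→69/4, M→87/4; new cluster GMZ
  updated: d(GMZ,N)=53/2, d(GMZ,S)=2
step 3: merge (GMZ,N) at d=53/2, Q=-67/2; branch lengths GMZ→47/4, N→59/4; new cluster GMNZ
  updated: d(GMNZ,S)=-39/4
step 4: merge (GMNZ,S) at d=-39/4; branch lengths GMNZ→-39/8, S→-39/8; new cluster GMNSZ
final tree: ((((G:-22/3,Z:46/3):69/4,M:87/4):47/4,N:59/4):-39/8,S:-39/8)
total length: 255/4

G,Z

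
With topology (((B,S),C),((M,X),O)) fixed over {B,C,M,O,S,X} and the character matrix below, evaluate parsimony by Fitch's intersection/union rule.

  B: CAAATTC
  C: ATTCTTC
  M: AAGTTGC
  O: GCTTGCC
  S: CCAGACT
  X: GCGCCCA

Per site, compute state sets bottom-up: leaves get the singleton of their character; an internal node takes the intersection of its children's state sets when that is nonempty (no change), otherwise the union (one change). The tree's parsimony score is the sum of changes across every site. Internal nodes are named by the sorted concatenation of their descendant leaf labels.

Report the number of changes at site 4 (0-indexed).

[col 0] BS: children B:{C}, S:{C} ∩→ {C}; cost 0
[col 0] BCS: children BS:{C}, C:{A} ∪→ {A,C}; cost 1
[col 0] MX: children M:{A}, X:{G} ∪→ {A,G}; cost 1
[col 0] MOX: children MX:{A,G}, O:{G} ∩→ {G}; cost 0
[col 0] BCMOSX: children BCS:{A,C}, MOX:{G} ∪→ {A,C,G}; cost 1
[col 1] BS: children B:{A}, S:{C} ∪→ {A,C}; cost 1
[col 1] BCS: children BS:{A,C}, C:{T} ∪→ {A,C,T}; cost 1
[col 1] MX: children M:{A}, X:{C} ∪→ {A,C}; cost 1
[col 1] MOX: children MX:{A,C}, O:{C} ∩→ {C}; cost 0
[col 1] BCMOSX: children BCS:{A,C,T}, MOX:{C} ∩→ {C}; cost 0
[col 2] BS: children B:{A}, S:{A} ∩→ {A}; cost 0
[col 2] BCS: children BS:{A}, C:{T} ∪→ {A,T}; cost 1
[col 2] MX: children M:{G}, X:{G} ∩→ {G}; cost 0
[col 2] MOX: children MX:{G}, O:{T} ∪→ {G,T}; cost 1
[col 2] BCMOSX: children BCS:{A,T}, MOX:{G,T} ∩→ {T}; cost 0
[col 3] BS: children B:{A}, S:{G} ∪→ {A,G}; cost 1
[col 3] BCS: children BS:{A,G}, C:{C} ∪→ {A,C,G}; cost 1
[col 3] MX: children M:{T}, X:{C} ∪→ {C,T}; cost 1
[col 3] MOX: children MX:{C,T}, O:{T} ∩→ {T}; cost 0
[col 3] BCMOSX: children BCS:{A,C,G}, MOX:{T} ∪→ {A,C,G,T}; cost 1
[col 4] BS: children B:{T}, S:{A} ∪→ {A,T}; cost 1
[col 4] BCS: children BS:{A,T}, C:{T} ∩→ {T}; cost 0
[col 4] MX: children M:{T}, X:{C} ∪→ {C,T}; cost 1
[col 4] MOX: children MX:{C,T}, O:{G} ∪→ {C,G,T}; cost 1
[col 4] BCMOSX: children BCS:{T}, MOX:{C,G,T} ∩→ {T}; cost 0
[col 5] BS: children B:{T}, S:{C} ∪→ {C,T}; cost 1
[col 5] BCS: children BS:{C,T}, C:{T} ∩→ {T}; cost 0
[col 5] MX: children M:{G}, X:{C} ∪→ {C,G}; cost 1
[col 5] MOX: children MX:{C,G}, O:{C} ∩→ {C}; cost 0
[col 5] BCMOSX: children BCS:{T}, MOX:{C} ∪→ {C,T}; cost 1
[col 6] BS: children B:{C}, S:{T} ∪→ {C,T}; cost 1
[col 6] BCS: children BS:{C,T}, C:{C} ∩→ {C}; cost 0
[col 6] MX: children M:{C}, X:{A} ∪→ {A,C}; cost 1
[col 6] MOX: children MX:{A,C}, O:{C} ∩→ {C}; cost 0
[col 6] BCMOSX: children BCS:{C}, MOX:{C} ∩→ {C}; cost 0
per-site changes: [3, 3, 2, 4, 3, 3, 2]; total = 20

3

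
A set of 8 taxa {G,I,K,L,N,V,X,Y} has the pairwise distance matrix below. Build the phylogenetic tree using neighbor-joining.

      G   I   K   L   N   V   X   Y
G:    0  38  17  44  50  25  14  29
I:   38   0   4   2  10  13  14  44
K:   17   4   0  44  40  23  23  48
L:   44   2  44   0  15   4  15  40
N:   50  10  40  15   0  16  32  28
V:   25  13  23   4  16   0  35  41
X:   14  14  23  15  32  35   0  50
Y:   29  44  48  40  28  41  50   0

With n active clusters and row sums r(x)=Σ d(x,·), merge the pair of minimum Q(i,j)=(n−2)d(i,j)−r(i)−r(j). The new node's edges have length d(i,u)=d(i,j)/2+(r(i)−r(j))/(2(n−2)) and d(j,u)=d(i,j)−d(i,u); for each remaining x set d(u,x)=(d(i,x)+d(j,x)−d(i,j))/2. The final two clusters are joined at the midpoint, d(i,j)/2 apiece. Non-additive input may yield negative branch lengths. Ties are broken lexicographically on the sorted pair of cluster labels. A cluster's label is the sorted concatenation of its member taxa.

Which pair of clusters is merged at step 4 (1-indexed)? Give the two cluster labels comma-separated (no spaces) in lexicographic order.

iteration 1: select G,Y (d=29, Q=-323); attach at lengths (37/4, 79/4); label the merged cluster GY
  updated: d(GY,I)=53/2, d(GY,K)=18, d(GY,L)=55/2, d(GY,N)=49/2, d(GY,V)=37/2, d(GY,X)=35/2
iteration 2: select I,K (d=4, Q=-403/2); attach at lengths (-25/4, 41/4); label the merged cluster IK
  updated: d(GY,IK)=81/4, d(IK,L)=21, d(IK,N)=23, d(IK,V)=16, d(IK,X)=33/2
iteration 3: select L,V (d=4, Q=-156); attach at lengths (9/8, 23/8); label the merged cluster LV
  updated: d(GY,LV)=21, d(IK,LV)=33/2, d(LV,N)=27/2, d(LV,X)=23
iteration 4: select LV,N (d=27/2, Q=-253/2); attach at lengths (43/12, 119/12); label the merged cluster LNV
  updated: d(GY,LNV)=16, d(IK,LNV)=13, d(LNV,X)=83/4
iteration 5: select GY,X (d=35/2, Q=-147/2); attach at lengths (17/2, 9); label the merged cluster GXY
  updated: d(GXY,IK)=77/8, d(GXY,LNV)=77/8
iteration 6: select GXY,IK (d=77/8, Q=-129/4); attach at lengths (25/8, 13/2); label the merged cluster GIKXY
  updated: d(GIKXY,LNV)=13/2
iteration 7: select GIKXY,LNV (d=13/2); attach at lengths (13/4, 13/4); label the merged cluster GIKLNVXY
final tree: ((((G:37/4,Y:79/4):17/2,X:9):25/8,(I:-25/4,K:41/4):13/2):13/4,((L:9/8,V:23/8):43/12,N:119/12):13/4)
total length: 673/8

LV,N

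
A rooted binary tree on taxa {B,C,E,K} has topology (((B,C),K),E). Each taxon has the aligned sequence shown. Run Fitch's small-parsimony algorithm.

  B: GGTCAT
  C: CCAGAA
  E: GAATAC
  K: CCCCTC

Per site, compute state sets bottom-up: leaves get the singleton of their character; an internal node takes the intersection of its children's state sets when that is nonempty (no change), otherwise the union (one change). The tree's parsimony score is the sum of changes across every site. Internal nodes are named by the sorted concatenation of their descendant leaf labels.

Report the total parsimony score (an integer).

11

BC@0: {G} ∪ {C} = {C,G} (union, +1)
BCK@0: {C,G} ∩ {C} = {C} (intersection, +0)
BCEK@0: {C} ∪ {G} = {C,G} (union, +1)
BC@1: {G} ∪ {C} = {C,G} (union, +1)
BCK@1: {C,G} ∩ {C} = {C} (intersection, +0)
BCEK@1: {C} ∪ {A} = {A,C} (union, +1)
BC@2: {T} ∪ {A} = {A,T} (union, +1)
BCK@2: {A,T} ∪ {C} = {A,C,T} (union, +1)
BCEK@2: {A,C,T} ∩ {A} = {A} (intersection, +0)
BC@3: {C} ∪ {G} = {C,G} (union, +1)
BCK@3: {C,G} ∩ {C} = {C} (intersection, +0)
BCEK@3: {C} ∪ {T} = {C,T} (union, +1)
BC@4: {A} ∩ {A} = {A} (intersection, +0)
BCK@4: {A} ∪ {T} = {A,T} (union, +1)
BCEK@4: {A,T} ∩ {A} = {A} (intersection, +0)
BC@5: {T} ∪ {A} = {A,T} (union, +1)
BCK@5: {A,T} ∪ {C} = {A,C,T} (union, +1)
BCEK@5: {A,C,T} ∩ {C} = {C} (intersection, +0)
per-site changes: [2, 2, 2, 2, 1, 2]; total = 11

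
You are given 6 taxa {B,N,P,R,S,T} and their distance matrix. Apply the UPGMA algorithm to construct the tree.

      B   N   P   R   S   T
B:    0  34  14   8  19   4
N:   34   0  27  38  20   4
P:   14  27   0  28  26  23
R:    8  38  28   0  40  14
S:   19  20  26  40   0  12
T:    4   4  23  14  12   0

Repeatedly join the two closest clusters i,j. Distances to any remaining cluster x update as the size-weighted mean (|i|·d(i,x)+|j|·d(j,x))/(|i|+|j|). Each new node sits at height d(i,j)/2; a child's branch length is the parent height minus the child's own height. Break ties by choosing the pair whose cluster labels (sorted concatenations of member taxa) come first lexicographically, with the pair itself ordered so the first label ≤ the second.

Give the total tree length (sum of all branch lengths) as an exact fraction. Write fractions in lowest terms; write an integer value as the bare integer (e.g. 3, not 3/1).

1. join B+T (d=4) ⇒ BT; edges |B|=2, |T|=2
  updated: d(BT,N)=19, d(BT,P)=37/2, d(BT,R)=11, d(BT,S)=31/2
2. join BT+R (d=11) ⇒ BRT; edges |BT|=7/2, |R|=11/2
  updated: d(BRT,N)=76/3, d(BRT,P)=65/3, d(BRT,S)=71/3
3. join N+S (d=20) ⇒ NS; edges |N|=10, |S|=10
  updated: d(BRT,NS)=49/2, d(NS,P)=53/2
4. join BRT+P (d=65/3) ⇒ BPRT; edges |BRT|=16/3, |P|=65/6
  updated: d(BPRT,NS)=25
5. join BPRT+NS (d=25) ⇒ BNPRST; edges |BPRT|=5/3, |NS|=5/2
final tree: ((((B:2,T:2):7/2,R:11/2):16/3,P:65/6):5/3,(N:10,S:10):5/2)
total length: 160/3

160/3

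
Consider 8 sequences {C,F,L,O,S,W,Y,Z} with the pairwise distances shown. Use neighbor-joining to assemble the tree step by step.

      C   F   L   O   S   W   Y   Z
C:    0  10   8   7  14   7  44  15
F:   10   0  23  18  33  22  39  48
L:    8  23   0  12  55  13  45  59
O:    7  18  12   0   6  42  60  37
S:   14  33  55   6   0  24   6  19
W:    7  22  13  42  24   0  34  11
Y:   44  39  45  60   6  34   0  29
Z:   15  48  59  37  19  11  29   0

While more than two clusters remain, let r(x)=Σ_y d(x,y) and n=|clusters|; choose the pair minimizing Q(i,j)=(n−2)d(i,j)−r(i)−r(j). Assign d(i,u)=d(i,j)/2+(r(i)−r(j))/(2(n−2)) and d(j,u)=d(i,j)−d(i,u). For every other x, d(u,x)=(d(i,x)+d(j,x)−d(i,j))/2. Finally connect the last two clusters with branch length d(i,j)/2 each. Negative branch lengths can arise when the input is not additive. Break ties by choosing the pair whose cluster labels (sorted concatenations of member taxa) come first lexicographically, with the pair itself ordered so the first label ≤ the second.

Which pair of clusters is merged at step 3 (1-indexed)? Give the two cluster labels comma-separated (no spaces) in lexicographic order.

SYZ,W

1. join S+Y (d=6, Q=-378) ⇒ SY; edges |S|=-16/3, |Y|=34/3
  updated: d(C,SY)=26, d(F,SY)=33, d(L,SY)=47, d(O,SY)=30, d(SY,W)=26, d(SY,Z)=21
2. join SY+Z (d=21, Q=-269) ⇒ SYZ; edges |SY|=97/10, |Z|=113/10
  updated: d(C,SYZ)=10, d(F,SYZ)=30, d(L,SYZ)=85/2, d(O,SYZ)=23, d(SYZ,W)=8
3. join SYZ+W (d=8, Q=-347/2) ⇒ SWYZ; edges |SYZ|=107/16, |W|=21/16
  updated: d(C,SWYZ)=9/2, d(F,SWYZ)=22, d(L,SWYZ)=95/4, d(O,SWYZ)=57/2
4. join L+O (d=12, Q=-385/4) ⇒ LO; edges |L|=149/24, |O|=139/24
  updated: d(C,LO)=3/2, d(F,LO)=29/2, d(LO,SWYZ)=161/8
5. join C+SWYZ (d=9/2, Q=-429/8) ⇒ CSWYZ; edges |C|=-173/32, |SWYZ|=317/32
  updated: d(CSWYZ,F)=55/4, d(CSWYZ,LO)=137/16
6. join CSWYZ+F (d=55/4, Q=-589/16) ⇒ CFSWYZ; edges |CSWYZ|=125/32, |F|=315/32
  updated: d(CFSWYZ,LO)=149/32
7. join CFSWYZ+LO (d=149/32) ⇒ CFLOSWYZ; edges |CFSWYZ|=149/64, |LO|=149/64
final tree: (((C:-173/32,(((S:-16/3,Y:34/3):97/10,Z:113/10):107/16,W:21/16):317/32):125/32,F:315/32):149/64,(L:149/24,O:139/24):149/64)
total length: 2237/32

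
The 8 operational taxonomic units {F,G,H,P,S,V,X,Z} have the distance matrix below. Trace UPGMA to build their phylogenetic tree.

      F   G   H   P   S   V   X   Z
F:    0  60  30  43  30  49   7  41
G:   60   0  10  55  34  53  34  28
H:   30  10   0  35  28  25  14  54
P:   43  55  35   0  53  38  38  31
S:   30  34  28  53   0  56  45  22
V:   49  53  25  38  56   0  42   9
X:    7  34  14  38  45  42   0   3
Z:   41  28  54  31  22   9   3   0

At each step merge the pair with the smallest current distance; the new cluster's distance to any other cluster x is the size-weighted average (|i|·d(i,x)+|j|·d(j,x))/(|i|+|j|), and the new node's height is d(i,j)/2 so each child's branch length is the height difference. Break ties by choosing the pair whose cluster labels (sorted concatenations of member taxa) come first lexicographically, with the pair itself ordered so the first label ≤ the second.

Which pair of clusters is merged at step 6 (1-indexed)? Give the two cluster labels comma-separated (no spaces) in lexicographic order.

FVXZ,P

1. join X+Z (d=3) ⇒ XZ; edges |X|=3/2, |Z|=3/2
  updated: d(F,XZ)=24, d(G,XZ)=31, d(H,XZ)=34, d(P,XZ)=69/2, d(S,XZ)=67/2, d(V,XZ)=51/2
2. join G+H (d=10) ⇒ GH; edges |G|=5, |H|=5
  updated: d(F,GH)=45, d(GH,P)=45, d(GH,S)=31, d(GH,V)=39, d(GH,XZ)=65/2
3. join F+XZ (d=24) ⇒ FXZ; edges |F|=12, |XZ|=21/2
  updated: d(FXZ,GH)=110/3, d(FXZ,P)=112/3, d(FXZ,S)=97/3, d(FXZ,V)=100/3
4. join GH+S (d=31) ⇒ GHS; edges |GH|=21/2, |S|=31/2
  updated: d(FXZ,GHS)=317/9, d(GHS,P)=143/3, d(GHS,V)=134/3
5. join FXZ+V (d=100/3) ⇒ FVXZ; edges |FXZ|=14/3, |V|=50/3
  updated: d(FVXZ,GHS)=451/12, d(FVXZ,P)=75/2
6. join FVXZ+P (d=75/2) ⇒ FPVXZ; edges |FVXZ|=25/12, |P|=75/4
  updated: d(FPVXZ,GHS)=198/5
7. join FPVXZ+GHS (d=198/5) ⇒ FGHPSVXZ; edges |FPVXZ|=21/20, |GHS|=43/10
final tree: ((((F:12,(X:3/2,Z:3/2):21/2):14/3,V:50/3):25/12,P:75/4):21/20,((G:5,H:5):21/2,S:31/2):43/10)
total length: 6541/60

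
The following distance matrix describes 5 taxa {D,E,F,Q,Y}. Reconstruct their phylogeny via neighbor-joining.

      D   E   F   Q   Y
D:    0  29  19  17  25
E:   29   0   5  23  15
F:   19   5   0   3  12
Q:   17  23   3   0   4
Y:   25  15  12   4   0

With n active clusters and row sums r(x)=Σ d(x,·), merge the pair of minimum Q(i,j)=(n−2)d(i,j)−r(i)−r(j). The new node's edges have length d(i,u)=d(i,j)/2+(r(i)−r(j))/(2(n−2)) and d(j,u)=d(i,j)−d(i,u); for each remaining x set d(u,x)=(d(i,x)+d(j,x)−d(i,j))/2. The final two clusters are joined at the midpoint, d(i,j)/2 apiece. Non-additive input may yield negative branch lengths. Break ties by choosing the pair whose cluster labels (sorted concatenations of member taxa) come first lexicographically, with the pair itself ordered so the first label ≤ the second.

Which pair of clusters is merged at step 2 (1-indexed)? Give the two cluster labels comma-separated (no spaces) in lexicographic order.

D,EF

iteration 1: select E,F (d=5, Q=-96); attach at lengths (8, -3); label the merged cluster EF
  updated: d(D,EF)=43/2, d(EF,Q)=21/2, d(EF,Y)=11
iteration 2: select D,EF (d=43/2, Q=-127/2); attach at lengths (127/8, 45/8); label the merged cluster DEF
  updated: d(DEF,Q)=3, d(DEF,Y)=29/4
iteration 3: select DEF,Q (d=3, Q=-57/4); attach at lengths (25/8, -1/8); label the merged cluster DEFQ
  updated: d(DEFQ,Y)=33/8
iteration 4: select DEFQ,Y (d=33/8); attach at lengths (33/16, 33/16); label the merged cluster DEFQY
final tree: (((D:127/8,(E:8,F:-3):45/8):25/8,Q:-1/8):33/16,Y:33/16)
total length: 269/8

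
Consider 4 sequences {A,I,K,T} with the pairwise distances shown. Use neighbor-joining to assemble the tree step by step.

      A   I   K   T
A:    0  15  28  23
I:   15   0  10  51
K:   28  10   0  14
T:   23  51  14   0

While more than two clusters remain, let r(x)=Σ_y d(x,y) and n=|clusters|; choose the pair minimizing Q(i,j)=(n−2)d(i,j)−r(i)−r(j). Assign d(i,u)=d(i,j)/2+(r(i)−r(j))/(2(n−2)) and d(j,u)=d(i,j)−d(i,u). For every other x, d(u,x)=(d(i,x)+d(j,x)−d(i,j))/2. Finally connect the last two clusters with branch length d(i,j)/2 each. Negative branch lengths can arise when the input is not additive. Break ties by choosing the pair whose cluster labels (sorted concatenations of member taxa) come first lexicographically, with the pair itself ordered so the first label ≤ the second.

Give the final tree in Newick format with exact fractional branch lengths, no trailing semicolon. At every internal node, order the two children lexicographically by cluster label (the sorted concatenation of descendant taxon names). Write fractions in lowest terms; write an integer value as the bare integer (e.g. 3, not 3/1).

iteration 1: select A,I (d=15, Q=-112); attach at lengths (5, 10); label the merged cluster AI
  updated: d(AI,K)=23/2, d(AI,T)=59/2
iteration 2: select AI,K (d=23/2, Q=-55); attach at lengths (27/2, -2); label the merged cluster AIK
  updated: d(AIK,T)=16
iteration 3: select AIK,T (d=16); attach at lengths (8, 8); label the merged cluster AIKT
final tree: (((A:5,I:10):27/2,K:-2):8,T:8)
total length: 85/2

(((A:5,I:10):27/2,K:-2):8,T:8)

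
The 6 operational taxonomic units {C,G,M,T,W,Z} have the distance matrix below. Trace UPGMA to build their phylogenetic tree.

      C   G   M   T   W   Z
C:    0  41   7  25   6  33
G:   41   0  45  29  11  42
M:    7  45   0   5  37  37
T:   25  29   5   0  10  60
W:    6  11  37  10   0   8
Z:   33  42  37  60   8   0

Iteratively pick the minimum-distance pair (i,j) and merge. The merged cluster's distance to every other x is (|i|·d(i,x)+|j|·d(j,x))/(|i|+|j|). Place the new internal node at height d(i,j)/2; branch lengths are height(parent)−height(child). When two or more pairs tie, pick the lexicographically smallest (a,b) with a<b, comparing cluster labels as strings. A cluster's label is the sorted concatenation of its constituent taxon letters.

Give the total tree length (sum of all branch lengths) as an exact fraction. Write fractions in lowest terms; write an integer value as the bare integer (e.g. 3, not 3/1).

537/8

step 1: merge (M,T) at d=5; branch lengths M→5/2, T→5/2; new cluster MT
  updated: d(C,MT)=16, d(G,MT)=37, d(MT,W)=47/2, d(MT,Z)=97/2
step 2: merge (C,W) at d=6; branch lengths C→3, W→3; new cluster CW
  updated: d(CW,G)=26, d(CW,MT)=79/4, d(CW,Z)=41/2
step 3: merge (CW,MT) at d=79/4; branch lengths CW→55/8, MT→59/8; new cluster CMTW
  updated: d(CMTW,G)=63/2, d(CMTW,Z)=69/2
step 4: merge (CMTW,G) at d=63/2; branch lengths CMTW→47/8, G→63/4; new cluster CGMTW
  updated: d(CGMTW,Z)=36
step 5: merge (CGMTW,Z) at d=36; branch lengths CGMTW→9/4, Z→18; new cluster CGMTWZ
final tree: ((((C:3,W:3):55/8,(M:5/2,T:5/2):59/8):47/8,G:63/4):9/4,Z:18)
total length: 537/8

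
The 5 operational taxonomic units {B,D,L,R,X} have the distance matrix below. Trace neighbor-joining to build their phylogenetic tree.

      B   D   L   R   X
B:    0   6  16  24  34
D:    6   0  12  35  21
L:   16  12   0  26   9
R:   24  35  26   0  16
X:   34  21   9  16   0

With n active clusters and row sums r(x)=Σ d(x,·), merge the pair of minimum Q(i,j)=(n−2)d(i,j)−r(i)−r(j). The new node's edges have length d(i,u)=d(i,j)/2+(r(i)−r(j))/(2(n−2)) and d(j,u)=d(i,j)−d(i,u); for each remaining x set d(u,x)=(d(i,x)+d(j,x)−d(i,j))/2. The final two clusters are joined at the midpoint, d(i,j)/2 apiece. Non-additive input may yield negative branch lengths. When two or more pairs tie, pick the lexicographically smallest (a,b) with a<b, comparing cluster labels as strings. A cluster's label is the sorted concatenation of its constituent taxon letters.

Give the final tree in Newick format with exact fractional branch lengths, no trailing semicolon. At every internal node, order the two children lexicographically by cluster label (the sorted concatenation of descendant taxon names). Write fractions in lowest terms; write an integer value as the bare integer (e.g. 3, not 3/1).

((((B:4,D:2):19/2,L:3/2):8,R:51/4):13/8,X:13/8)

1. join B+D (d=6, Q=-136) ⇒ BD; edges |B|=4, |D|=2
  updated: d(BD,L)=11, d(BD,R)=53/2, d(BD,X)=49/2
2. join BD+L (d=11, Q=-86) ⇒ BDL; edges |BD|=19/2, |L|=3/2
  updated: d(BDL,R)=83/4, d(BDL,X)=45/4
3. join BDL+R (d=83/4, Q=-48) ⇒ BDLR; edges |BDL|=8, |R|=51/4
  updated: d(BDLR,X)=13/4
4. join BDLR+X (d=13/4) ⇒ BDLRX; edges |BDLR|=13/8, |X|=13/8
final tree: ((((B:4,D:2):19/2,L:3/2):8,R:51/4):13/8,X:13/8)
total length: 41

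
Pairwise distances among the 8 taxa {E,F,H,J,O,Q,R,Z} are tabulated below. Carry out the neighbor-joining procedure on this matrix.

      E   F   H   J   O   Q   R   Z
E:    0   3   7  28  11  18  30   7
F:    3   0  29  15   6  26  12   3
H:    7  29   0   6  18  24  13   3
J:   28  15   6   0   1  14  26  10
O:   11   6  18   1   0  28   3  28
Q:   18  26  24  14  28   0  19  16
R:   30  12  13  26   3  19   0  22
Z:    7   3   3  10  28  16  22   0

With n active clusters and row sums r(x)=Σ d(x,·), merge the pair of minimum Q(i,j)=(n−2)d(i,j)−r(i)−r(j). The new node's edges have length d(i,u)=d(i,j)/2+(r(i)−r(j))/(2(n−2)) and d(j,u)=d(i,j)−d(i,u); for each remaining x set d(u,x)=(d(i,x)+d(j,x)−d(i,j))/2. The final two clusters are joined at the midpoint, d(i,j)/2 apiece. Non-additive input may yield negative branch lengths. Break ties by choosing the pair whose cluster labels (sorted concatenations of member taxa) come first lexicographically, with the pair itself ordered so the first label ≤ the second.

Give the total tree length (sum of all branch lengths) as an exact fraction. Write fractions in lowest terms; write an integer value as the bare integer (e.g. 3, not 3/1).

step 1: merge (O,R) at d=3, Q=-202; branch lengths O→-1, R→4; new cluster OR
  updated: d(E,OR)=19, d(F,OR)=15/2, d(H,OR)=14, d(J,OR)=12, d(OR,Q)=22, d(OR,Z)=47/2
step 2: merge (E,F) at d=3, Q=-301/2; branch lengths E→27/20, F→33/20; new cluster EF
  updated: d(EF,H)=33/2, d(EF,J)=20, d(EF,OR)=47/4, d(EF,Q)=41/2, d(EF,Z)=7/2
step 3: merge (EF,Z) at d=7/2, Q=-457/4; branch lengths EF→121/32, Z→-9/32; new cluster EFZ
  updated: d(EFZ,H)=8, d(EFZ,J)=53/4, d(EFZ,OR)=127/8, d(EFZ,Q)=33/2
step 4: merge (EFZ,H) at d=8, Q=-653/8; branch lengths EFZ→205/48, H→179/48; new cluster EFHZ
  updated: d(EFHZ,J)=45/8, d(EFHZ,OR)=175/16, d(EFHZ,Q)=65/4
step 5: merge (EFHZ,OR) at d=175/16, Q=-447/8; branch lengths EFHZ→39/16, OR→17/2; new cluster EFHORZ
  updated: d(EFHORZ,J)=107/32, d(EFHORZ,Q)=437/32
step 6: merge (EFHORZ,J) at d=107/32, Q=-31; branch lengths EFHORZ→3/2, J→59/32; new cluster EFHJORZ
  updated: d(EFHJORZ,Q)=389/32
step 7: merge (EFHJORZ,Q) at d=389/32; branch lengths EFHJORZ→389/64, Q→389/64; new cluster EFHJOQRZ
final tree: ((((((E:27/20,F:33/20):121/32,Z:-9/32):205/48,H:179/48):39/16,(O:-1,R:4):17/2):3/2,J:59/32):389/64,Q:389/64)
total length: 703/16

703/16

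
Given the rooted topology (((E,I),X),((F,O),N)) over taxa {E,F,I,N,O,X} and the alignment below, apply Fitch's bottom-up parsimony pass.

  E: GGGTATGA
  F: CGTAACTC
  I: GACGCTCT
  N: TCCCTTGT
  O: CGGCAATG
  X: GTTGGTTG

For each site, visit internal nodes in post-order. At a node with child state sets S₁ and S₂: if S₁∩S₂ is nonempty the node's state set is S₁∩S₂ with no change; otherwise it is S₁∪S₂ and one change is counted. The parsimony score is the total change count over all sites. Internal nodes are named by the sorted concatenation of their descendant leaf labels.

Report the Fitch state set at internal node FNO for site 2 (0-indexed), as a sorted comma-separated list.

C,G,T

EI@0: {G} ∩ {G} = {G} (intersection, +0)
EIX@0: {G} ∩ {G} = {G} (intersection, +0)
FO@0: {C} ∩ {C} = {C} (intersection, +0)
FNO@0: {C} ∪ {T} = {C,T} (union, +1)
EFINOX@0: {G} ∪ {C,T} = {C,G,T} (union, +1)
EI@1: {G} ∪ {A} = {A,G} (union, +1)
EIX@1: {A,G} ∪ {T} = {A,G,T} (union, +1)
FO@1: {G} ∩ {G} = {G} (intersection, +0)
FNO@1: {G} ∪ {C} = {C,G} (union, +1)
EFINOX@1: {A,G,T} ∩ {C,G} = {G} (intersection, +0)
EI@2: {G} ∪ {C} = {C,G} (union, +1)
EIX@2: {C,G} ∪ {T} = {C,G,T} (union, +1)
FO@2: {T} ∪ {G} = {G,T} (union, +1)
FNO@2: {G,T} ∪ {C} = {C,G,T} (union, +1)
EFINOX@2: {C,G,T} ∩ {C,G,T} = {C,G,T} (intersection, +0)
EI@3: {T} ∪ {G} = {G,T} (union, +1)
EIX@3: {G,T} ∩ {G} = {G} (intersection, +0)
FO@3: {A} ∪ {C} = {A,C} (union, +1)
FNO@3: {A,C} ∩ {C} = {C} (intersection, +0)
EFINOX@3: {G} ∪ {C} = {C,G} (union, +1)
EI@4: {A} ∪ {C} = {A,C} (union, +1)
EIX@4: {A,C} ∪ {G} = {A,C,G} (union, +1)
FO@4: {A} ∩ {A} = {A} (intersection, +0)
FNO@4: {A} ∪ {T} = {A,T} (union, +1)
EFINOX@4: {A,C,G} ∩ {A,T} = {A} (intersection, +0)
EI@5: {T} ∩ {T} = {T} (intersection, +0)
EIX@5: {T} ∩ {T} = {T} (intersection, +0)
FO@5: {C} ∪ {A} = {A,C} (union, +1)
FNO@5: {A,C} ∪ {T} = {A,C,T} (union, +1)
EFINOX@5: {T} ∩ {A,C,T} = {T} (intersection, +0)
EI@6: {G} ∪ {C} = {C,G} (union, +1)
EIX@6: {C,G} ∪ {T} = {C,G,T} (union, +1)
FO@6: {T} ∩ {T} = {T} (intersection, +0)
FNO@6: {T} ∪ {G} = {G,T} (union, +1)
EFINOX@6: {C,G,T} ∩ {G,T} = {G,T} (intersection, +0)
EI@7: {A} ∪ {T} = {A,T} (union, +1)
EIX@7: {A,T} ∪ {G} = {A,G,T} (union, +1)
FO@7: {C} ∪ {G} = {C,G} (union, +1)
FNO@7: {C,G} ∪ {T} = {C,G,T} (union, +1)
EFINOX@7: {A,G,T} ∩ {C,G,T} = {G,T} (intersection, +0)
per-site changes: [2, 3, 4, 3, 3, 2, 3, 4]; total = 24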